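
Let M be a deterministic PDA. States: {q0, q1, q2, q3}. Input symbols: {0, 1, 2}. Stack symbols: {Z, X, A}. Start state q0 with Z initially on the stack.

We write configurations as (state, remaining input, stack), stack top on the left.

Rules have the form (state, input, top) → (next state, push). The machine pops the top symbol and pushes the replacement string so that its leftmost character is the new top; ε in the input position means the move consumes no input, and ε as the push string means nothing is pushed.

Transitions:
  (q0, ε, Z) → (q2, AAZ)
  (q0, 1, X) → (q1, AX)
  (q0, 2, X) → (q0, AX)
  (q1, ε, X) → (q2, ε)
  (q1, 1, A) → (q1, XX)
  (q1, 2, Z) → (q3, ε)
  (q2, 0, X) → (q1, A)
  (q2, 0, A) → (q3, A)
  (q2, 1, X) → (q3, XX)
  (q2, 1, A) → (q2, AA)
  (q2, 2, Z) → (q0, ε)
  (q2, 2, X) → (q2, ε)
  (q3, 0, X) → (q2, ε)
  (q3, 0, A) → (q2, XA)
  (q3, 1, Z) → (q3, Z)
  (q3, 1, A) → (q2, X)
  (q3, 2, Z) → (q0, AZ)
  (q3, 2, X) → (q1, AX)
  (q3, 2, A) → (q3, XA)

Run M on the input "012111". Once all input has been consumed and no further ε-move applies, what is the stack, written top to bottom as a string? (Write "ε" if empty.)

(q0, 012111, Z)
  ε-move, top Z: go to q2, push AAZ → (q2, 012111, AAZ)
  read 0, top A: go to q3, push A → (q3, 12111, AAZ)
  read 1, top A: go to q2, push X → (q2, 2111, XAZ)
  read 2, top X: go to q2, push ε → (q2, 111, AZ)
  read 1, top A: go to q2, push AA → (q2, 11, AAZ)
  read 1, top A: go to q2, push AA → (q2, 1, AAAZ)
  read 1, top A: go to q2, push AA → (q2, ε, AAAAZ)
All input consumed in state q2 with stack AAAAZ.

AAAAZ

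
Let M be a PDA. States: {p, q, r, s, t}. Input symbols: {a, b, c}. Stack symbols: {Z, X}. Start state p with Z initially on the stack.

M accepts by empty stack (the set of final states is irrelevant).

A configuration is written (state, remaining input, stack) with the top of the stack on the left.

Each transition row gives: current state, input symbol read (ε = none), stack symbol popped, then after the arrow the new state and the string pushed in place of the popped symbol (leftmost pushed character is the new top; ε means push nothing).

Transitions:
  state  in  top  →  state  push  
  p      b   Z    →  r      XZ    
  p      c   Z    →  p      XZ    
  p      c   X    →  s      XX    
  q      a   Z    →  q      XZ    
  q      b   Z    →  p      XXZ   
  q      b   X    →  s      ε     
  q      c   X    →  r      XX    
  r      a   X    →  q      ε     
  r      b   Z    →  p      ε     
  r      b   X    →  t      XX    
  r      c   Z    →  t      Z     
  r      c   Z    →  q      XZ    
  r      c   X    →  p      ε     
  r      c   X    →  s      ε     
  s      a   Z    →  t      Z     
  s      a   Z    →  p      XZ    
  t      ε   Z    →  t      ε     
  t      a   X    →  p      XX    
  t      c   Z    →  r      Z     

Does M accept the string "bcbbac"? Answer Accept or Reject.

No computation consumes all input and empties the stack.

Reject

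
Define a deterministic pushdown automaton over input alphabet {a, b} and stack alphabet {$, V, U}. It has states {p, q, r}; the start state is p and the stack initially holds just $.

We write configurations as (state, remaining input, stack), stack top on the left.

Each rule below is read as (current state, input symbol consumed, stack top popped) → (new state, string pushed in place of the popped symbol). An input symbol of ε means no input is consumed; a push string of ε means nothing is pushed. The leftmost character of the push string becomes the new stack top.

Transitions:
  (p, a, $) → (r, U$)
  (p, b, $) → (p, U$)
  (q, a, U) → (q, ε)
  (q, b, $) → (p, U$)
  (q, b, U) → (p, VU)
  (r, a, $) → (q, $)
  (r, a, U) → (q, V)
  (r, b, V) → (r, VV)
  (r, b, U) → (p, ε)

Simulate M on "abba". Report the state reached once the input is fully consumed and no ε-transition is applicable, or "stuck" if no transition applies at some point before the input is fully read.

stuck

(p, abba, $)
  read a, top $: go to r, push U$ → (r, bba, U$)
  read b, top U: go to p, push ε → (p, ba, $)
  read b, top $: go to p, push U$ → (p, a, U$)
No transition for (p, a, top U); M blocks with input a remaining.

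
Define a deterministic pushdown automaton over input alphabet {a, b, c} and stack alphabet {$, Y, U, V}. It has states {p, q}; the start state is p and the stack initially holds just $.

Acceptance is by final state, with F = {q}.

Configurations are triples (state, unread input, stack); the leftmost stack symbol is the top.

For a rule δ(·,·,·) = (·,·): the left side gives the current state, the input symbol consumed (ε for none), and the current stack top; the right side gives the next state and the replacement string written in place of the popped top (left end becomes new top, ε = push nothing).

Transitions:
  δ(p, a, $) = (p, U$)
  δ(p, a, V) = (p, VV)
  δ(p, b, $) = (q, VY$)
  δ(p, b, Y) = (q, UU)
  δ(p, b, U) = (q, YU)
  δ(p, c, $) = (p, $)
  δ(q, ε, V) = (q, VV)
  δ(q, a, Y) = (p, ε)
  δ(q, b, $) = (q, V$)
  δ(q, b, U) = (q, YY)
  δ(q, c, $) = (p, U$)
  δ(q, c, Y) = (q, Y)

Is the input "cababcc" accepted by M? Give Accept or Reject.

(p, cababcc, $) ⊢ (p, ababcc, $) ⊢ (p, babcc, U$) ⊢ (q, abcc, YU$) ⊢ (p, bcc, U$) ⊢ (q, cc, YU$) ⊢ (q, c, YU$) ⊢ (q, ε, YU$)
All input consumed; state q ∈ F.

Accept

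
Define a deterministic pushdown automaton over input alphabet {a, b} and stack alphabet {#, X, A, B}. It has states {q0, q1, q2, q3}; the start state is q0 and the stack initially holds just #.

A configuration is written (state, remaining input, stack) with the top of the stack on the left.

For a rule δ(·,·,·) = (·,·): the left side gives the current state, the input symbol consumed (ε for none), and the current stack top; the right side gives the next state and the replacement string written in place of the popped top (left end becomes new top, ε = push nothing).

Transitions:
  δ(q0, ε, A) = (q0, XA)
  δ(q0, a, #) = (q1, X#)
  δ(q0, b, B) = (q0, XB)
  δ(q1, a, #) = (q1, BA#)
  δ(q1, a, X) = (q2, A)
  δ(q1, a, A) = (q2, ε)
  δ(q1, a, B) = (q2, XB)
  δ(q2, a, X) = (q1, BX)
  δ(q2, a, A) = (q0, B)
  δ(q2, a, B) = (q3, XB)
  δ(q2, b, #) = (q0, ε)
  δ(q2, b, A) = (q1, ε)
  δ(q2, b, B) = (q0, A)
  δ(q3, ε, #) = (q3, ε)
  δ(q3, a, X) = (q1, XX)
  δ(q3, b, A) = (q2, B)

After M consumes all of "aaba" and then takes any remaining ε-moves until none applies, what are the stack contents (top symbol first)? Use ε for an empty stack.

(q0, aaba, #)
  read a, top #: go to q1, push X# → (q1, aba, X#)
  read a, top X: go to q2, push A → (q2, ba, A#)
  read b, top A: go to q1, push ε → (q1, a, #)
  read a, top #: go to q1, push BA# → (q1, ε, BA#)
All input consumed in state q1 with stack BA#.

BA#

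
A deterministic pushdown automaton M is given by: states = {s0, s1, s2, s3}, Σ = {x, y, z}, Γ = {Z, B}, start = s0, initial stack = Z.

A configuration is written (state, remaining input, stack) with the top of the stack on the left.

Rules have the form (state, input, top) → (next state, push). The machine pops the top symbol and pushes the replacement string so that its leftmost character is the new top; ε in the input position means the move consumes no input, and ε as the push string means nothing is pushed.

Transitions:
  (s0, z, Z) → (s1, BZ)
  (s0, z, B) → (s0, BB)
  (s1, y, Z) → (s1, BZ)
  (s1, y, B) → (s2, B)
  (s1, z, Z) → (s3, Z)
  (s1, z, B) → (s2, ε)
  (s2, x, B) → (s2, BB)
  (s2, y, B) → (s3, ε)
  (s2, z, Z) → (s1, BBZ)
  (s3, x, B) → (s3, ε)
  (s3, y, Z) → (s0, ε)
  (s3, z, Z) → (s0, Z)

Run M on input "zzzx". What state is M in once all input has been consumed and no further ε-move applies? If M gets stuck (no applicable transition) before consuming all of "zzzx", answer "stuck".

stuck

(s0, zzzx, Z)
  read z, top Z: go to s1, push BZ → (s1, zzx, BZ)
  read z, top B: go to s2, push ε → (s2, zx, Z)
  read z, top Z: go to s1, push BBZ → (s1, x, BBZ)
No transition for (s1, x, top B); M blocks with input x remaining.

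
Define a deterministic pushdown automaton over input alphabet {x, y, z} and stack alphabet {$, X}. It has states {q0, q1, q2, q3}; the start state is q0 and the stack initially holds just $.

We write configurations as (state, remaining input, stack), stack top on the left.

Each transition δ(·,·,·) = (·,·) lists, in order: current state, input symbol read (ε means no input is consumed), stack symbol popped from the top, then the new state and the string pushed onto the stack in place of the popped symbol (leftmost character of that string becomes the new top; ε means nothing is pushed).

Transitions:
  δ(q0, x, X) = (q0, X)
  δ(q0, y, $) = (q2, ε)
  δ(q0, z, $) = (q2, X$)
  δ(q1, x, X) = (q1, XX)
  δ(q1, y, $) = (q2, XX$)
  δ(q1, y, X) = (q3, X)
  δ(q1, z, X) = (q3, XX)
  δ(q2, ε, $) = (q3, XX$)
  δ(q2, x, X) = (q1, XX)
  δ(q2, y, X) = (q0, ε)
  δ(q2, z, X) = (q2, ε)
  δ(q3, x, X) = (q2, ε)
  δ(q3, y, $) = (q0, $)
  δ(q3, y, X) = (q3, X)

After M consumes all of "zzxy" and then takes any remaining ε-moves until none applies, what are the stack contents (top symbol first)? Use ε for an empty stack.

$

(q0, zzxy, $)
  read z, top $: go to q2, push X$ → (q2, zxy, X$)
  read z, top X: go to q2, push ε → (q2, xy, $)
  ε-move, top $: go to q3, push XX$ → (q3, xy, XX$)
  read x, top X: go to q2, push ε → (q2, y, X$)
  read y, top X: go to q0, push ε → (q0, ε, $)
All input consumed in state q0 with stack $.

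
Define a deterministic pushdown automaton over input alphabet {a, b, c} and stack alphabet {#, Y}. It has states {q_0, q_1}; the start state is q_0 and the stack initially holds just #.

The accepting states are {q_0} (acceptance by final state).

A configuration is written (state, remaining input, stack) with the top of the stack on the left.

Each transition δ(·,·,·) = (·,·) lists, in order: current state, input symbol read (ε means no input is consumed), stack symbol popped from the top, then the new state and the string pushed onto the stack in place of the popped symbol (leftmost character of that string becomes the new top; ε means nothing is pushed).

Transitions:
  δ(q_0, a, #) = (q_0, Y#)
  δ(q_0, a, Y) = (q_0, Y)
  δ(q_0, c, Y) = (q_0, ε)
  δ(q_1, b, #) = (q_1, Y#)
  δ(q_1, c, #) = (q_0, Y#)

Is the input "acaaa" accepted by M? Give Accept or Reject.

Accept

(q_0, acaaa, #)
  read a, top #: go to q_0, push Y# → (q_0, caaa, Y#)
  read c, top Y: go to q_0, push ε → (q_0, aaa, #)
  read a, top #: go to q_0, push Y# → (q_0, aa, Y#)
  read a, top Y: go to q_0, push Y → (q_0, a, Y#)
  read a, top Y: go to q_0, push Y → (q_0, ε, Y#)
All input consumed; state q_0 ∈ F.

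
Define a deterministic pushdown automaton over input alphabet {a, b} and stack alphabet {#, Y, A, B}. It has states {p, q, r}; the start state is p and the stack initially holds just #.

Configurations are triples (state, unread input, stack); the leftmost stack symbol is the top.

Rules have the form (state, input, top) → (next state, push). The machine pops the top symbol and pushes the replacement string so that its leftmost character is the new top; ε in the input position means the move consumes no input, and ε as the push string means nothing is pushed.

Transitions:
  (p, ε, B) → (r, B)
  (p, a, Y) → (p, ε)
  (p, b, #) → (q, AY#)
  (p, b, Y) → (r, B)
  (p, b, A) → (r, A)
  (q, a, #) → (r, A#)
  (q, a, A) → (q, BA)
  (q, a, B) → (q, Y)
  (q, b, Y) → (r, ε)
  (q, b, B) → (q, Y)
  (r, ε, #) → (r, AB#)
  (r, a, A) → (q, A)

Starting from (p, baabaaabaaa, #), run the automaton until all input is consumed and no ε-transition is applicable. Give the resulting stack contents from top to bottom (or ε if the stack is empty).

YAY#

(p, baabaaabaaa, #) ⊢ (q, aabaaabaaa, AY#) ⊢ (q, abaaabaaa, BAY#) ⊢ (q, baaabaaa, YAY#) ⊢ (r, aaabaaa, AY#) ⊢ (q, aabaaa, AY#) ⊢ (q, abaaa, BAY#) ⊢ (q, baaa, YAY#) ⊢ (r, aaa, AY#) ⊢ (q, aa, AY#) ⊢ (q, a, BAY#) ⊢ (q, ε, YAY#)
All input consumed in state q with stack YAY#.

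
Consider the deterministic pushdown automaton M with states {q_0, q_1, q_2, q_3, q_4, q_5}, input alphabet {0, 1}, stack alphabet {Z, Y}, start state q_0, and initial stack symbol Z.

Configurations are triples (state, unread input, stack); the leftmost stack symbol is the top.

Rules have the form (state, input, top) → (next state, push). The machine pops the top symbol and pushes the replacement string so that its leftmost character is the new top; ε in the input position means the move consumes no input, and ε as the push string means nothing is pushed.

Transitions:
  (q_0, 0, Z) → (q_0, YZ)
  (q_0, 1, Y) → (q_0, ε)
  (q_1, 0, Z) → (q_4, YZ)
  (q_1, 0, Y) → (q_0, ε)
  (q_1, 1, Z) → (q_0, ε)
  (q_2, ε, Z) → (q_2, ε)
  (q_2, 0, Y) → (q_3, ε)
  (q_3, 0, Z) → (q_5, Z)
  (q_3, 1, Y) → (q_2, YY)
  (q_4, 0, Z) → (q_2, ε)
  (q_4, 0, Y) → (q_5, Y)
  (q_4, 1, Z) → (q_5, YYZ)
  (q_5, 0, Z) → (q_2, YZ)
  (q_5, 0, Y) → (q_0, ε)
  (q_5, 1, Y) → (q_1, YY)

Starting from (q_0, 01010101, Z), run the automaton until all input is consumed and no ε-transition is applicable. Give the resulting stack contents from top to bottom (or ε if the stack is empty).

Z

(q_0, 01010101, Z) ⊢ (q_0, 1010101, YZ) ⊢ (q_0, 010101, Z) ⊢ (q_0, 10101, YZ) ⊢ (q_0, 0101, Z) ⊢ (q_0, 101, YZ) ⊢ (q_0, 01, Z) ⊢ (q_0, 1, YZ) ⊢ (q_0, ε, Z)
All input consumed in state q_0 with stack Z.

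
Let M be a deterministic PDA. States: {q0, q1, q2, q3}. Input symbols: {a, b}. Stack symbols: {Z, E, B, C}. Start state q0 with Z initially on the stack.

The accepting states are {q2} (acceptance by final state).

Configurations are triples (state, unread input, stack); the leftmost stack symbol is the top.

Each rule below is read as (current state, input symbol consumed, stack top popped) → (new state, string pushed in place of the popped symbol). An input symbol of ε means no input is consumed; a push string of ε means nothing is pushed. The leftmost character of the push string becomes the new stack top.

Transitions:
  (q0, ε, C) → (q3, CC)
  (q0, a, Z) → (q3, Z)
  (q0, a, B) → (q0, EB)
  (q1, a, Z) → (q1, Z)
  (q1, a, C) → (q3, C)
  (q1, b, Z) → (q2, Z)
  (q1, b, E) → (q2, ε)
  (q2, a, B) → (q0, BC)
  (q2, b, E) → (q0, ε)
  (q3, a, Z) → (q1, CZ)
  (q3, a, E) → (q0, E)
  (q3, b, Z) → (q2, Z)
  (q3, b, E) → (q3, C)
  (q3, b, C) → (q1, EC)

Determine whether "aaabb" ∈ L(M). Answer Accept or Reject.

Accept

(q0, aaabb, Z) ⊢ (q3, aabb, Z) ⊢ (q1, abb, CZ) ⊢ (q3, bb, CZ) ⊢ (q1, b, ECZ) ⊢ (q2, ε, CZ)
All input consumed; state q2 ∈ F.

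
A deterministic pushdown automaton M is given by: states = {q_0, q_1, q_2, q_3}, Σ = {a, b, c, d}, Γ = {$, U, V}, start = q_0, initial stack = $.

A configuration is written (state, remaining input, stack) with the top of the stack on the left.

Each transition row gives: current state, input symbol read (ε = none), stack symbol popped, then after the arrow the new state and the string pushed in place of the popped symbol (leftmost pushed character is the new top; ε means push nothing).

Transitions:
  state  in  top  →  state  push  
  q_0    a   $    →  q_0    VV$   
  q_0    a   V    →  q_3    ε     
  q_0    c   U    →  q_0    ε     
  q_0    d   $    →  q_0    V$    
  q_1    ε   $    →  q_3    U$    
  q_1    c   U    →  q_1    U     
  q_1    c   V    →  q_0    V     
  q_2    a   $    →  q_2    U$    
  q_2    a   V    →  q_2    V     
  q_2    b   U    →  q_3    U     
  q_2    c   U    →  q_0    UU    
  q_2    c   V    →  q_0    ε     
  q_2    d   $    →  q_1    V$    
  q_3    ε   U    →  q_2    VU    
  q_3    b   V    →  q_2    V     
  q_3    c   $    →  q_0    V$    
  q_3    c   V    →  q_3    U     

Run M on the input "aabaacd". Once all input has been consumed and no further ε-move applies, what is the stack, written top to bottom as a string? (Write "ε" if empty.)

V$

(q_0, aabaacd, $)
  read a, top $: go to q_0, push VV$ → (q_0, abaacd, VV$)
  read a, top V: go to q_3, push ε → (q_3, baacd, V$)
  read b, top V: go to q_2, push V → (q_2, aacd, V$)
  read a, top V: go to q_2, push V → (q_2, acd, V$)
  read a, top V: go to q_2, push V → (q_2, cd, V$)
  read c, top V: go to q_0, push ε → (q_0, d, $)
  read d, top $: go to q_0, push V$ → (q_0, ε, V$)
All input consumed in state q_0 with stack V$.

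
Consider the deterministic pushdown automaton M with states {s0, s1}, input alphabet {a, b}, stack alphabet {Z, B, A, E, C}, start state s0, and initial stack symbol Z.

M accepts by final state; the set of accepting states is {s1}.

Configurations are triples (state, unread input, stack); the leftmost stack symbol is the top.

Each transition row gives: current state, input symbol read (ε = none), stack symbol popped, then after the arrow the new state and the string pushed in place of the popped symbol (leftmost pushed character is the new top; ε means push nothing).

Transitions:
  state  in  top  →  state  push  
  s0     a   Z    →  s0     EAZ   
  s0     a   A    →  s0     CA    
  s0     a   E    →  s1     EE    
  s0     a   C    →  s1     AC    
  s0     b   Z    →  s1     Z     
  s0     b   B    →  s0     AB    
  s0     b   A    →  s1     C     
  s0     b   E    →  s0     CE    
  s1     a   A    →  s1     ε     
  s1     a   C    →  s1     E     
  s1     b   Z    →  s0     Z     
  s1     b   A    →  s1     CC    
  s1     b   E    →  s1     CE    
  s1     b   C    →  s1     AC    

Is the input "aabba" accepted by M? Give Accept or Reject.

Accept

(s0, aabba, Z)
  read a, top Z: go to s0, push EAZ → (s0, abba, EAZ)
  read a, top E: go to s1, push EE → (s1, bba, EEAZ)
  read b, top E: go to s1, push CE → (s1, ba, CEEAZ)
  read b, top C: go to s1, push AC → (s1, a, ACEEAZ)
  read a, top A: go to s1, push ε → (s1, ε, CEEAZ)
All input consumed; state s1 ∈ F.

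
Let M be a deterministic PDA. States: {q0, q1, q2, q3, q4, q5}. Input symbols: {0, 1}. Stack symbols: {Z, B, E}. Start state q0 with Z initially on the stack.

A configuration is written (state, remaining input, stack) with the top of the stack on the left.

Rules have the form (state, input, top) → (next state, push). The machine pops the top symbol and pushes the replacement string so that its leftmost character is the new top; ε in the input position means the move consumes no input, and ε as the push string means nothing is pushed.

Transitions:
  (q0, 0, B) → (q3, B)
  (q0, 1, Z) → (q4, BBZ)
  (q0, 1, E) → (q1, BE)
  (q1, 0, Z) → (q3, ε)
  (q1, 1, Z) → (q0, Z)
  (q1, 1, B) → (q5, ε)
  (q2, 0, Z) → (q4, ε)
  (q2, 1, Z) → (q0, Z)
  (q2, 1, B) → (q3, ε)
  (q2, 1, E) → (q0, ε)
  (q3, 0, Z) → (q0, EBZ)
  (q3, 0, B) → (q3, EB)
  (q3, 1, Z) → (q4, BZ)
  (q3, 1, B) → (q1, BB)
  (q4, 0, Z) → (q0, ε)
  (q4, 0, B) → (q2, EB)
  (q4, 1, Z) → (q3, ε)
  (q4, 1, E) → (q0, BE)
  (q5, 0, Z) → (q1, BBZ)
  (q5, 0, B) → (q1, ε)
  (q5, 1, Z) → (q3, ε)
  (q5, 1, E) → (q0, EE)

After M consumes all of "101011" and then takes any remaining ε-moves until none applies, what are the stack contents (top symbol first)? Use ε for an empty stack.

BBZ

(q0, 101011, Z)
  read 1, top Z: go to q4, push BBZ → (q4, 01011, BBZ)
  read 0, top B: go to q2, push EB → (q2, 1011, EBBZ)
  read 1, top E: go to q0, push ε → (q0, 011, BBZ)
  read 0, top B: go to q3, push B → (q3, 11, BBZ)
  read 1, top B: go to q1, push BB → (q1, 1, BBBZ)
  read 1, top B: go to q5, push ε → (q5, ε, BBZ)
All input consumed in state q5 with stack BBZ.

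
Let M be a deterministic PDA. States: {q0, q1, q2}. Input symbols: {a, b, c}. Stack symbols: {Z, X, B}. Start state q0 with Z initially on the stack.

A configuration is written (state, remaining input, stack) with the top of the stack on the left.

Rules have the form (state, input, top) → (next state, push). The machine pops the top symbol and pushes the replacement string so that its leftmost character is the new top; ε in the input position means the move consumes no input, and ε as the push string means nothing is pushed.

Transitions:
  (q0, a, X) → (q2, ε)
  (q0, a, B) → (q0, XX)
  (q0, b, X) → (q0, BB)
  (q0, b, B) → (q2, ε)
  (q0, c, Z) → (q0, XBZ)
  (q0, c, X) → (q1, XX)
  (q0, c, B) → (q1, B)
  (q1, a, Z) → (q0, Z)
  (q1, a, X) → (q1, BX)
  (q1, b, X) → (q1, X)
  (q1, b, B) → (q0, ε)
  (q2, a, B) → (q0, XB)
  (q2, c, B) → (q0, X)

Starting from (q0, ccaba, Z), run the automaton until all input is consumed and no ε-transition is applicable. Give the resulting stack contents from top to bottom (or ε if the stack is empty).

(q0, ccaba, Z) ⊢ (q0, caba, XBZ) ⊢ (q1, aba, XXBZ) ⊢ (q1, ba, BXXBZ) ⊢ (q0, a, XXBZ) ⊢ (q2, ε, XBZ)
All input consumed in state q2 with stack XBZ.

XBZ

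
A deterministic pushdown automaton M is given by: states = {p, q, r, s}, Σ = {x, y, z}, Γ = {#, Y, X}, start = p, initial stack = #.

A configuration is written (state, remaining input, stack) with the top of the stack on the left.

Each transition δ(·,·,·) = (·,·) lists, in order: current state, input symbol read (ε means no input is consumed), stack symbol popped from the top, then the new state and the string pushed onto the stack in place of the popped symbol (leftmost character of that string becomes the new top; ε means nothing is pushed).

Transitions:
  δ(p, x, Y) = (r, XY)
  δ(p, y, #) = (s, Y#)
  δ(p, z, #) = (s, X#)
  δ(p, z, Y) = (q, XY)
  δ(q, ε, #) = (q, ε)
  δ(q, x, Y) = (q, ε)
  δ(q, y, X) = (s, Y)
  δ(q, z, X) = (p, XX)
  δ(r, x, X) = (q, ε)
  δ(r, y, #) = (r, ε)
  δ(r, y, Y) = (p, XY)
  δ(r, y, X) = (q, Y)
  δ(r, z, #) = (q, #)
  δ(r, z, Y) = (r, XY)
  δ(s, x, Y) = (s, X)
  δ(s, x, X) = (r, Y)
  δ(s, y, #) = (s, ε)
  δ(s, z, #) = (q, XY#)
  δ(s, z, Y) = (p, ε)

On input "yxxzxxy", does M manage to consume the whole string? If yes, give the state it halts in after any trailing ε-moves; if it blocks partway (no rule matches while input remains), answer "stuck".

stuck

(p, yxxzxxy, #)
  read y, top #: go to s, push Y# → (s, xxzxxy, Y#)
  read x, top Y: go to s, push X → (s, xzxxy, X#)
  read x, top X: go to r, push Y → (r, zxxy, Y#)
  read z, top Y: go to r, push XY → (r, xxy, XY#)
  read x, top X: go to q, push ε → (q, xy, Y#)
  read x, top Y: go to q, push ε → (q, y, #)
  ε-move, top #: go to q, push ε → (q, y, ε)
No transition for (q, y, top ε); M blocks with input y remaining.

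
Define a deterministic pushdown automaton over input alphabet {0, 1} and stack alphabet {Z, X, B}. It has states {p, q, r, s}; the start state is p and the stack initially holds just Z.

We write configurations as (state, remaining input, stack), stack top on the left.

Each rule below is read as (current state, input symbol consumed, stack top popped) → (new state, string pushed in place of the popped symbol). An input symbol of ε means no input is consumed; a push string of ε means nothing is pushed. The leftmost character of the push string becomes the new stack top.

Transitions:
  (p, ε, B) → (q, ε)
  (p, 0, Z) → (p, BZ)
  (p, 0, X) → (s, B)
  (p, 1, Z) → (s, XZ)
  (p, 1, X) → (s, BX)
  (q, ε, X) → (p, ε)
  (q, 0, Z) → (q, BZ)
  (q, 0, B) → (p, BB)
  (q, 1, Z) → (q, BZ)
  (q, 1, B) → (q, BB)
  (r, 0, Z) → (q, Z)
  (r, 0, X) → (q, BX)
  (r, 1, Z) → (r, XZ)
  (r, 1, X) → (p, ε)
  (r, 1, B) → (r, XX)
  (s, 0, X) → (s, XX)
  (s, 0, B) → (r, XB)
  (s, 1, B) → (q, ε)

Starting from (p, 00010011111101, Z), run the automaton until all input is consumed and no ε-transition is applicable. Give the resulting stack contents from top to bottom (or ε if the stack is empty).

(p, 00010011111101, Z)
  read 0, top Z: go to p, push BZ → (p, 0010011111101, BZ)
  ε-move, top B: go to q, push ε → (q, 0010011111101, Z)
  read 0, top Z: go to q, push BZ → (q, 010011111101, BZ)
  read 0, top B: go to p, push BB → (p, 10011111101, BBZ)
  ε-move, top B: go to q, push ε → (q, 10011111101, BZ)
  read 1, top B: go to q, push BB → (q, 0011111101, BBZ)
  read 0, top B: go to p, push BB → (p, 011111101, BBBZ)
  ε-move, top B: go to q, push ε → (q, 011111101, BBZ)
  read 0, top B: go to p, push BB → (p, 11111101, BBBZ)
  ε-move, top B: go to q, push ε → (q, 11111101, BBZ)
  read 1, top B: go to q, push BB → (q, 1111101, BBBZ)
  read 1, top B: go to q, push BB → (q, 111101, BBBBZ)
  read 1, top B: go to q, push BB → (q, 11101, BBBBBZ)
  read 1, top B: go to q, push BB → (q, 1101, BBBBBBZ)
  read 1, top B: go to q, push BB → (q, 101, BBBBBBBZ)
  read 1, top B: go to q, push BB → (q, 01, BBBBBBBBZ)
  read 0, top B: go to p, push BB → (p, 1, BBBBBBBBBZ)
  ε-move, top B: go to q, push ε → (q, 1, BBBBBBBBZ)
  read 1, top B: go to q, push BB → (q, ε, BBBBBBBBBZ)
All input consumed in state q with stack BBBBBBBBBZ.

BBBBBBBBBZ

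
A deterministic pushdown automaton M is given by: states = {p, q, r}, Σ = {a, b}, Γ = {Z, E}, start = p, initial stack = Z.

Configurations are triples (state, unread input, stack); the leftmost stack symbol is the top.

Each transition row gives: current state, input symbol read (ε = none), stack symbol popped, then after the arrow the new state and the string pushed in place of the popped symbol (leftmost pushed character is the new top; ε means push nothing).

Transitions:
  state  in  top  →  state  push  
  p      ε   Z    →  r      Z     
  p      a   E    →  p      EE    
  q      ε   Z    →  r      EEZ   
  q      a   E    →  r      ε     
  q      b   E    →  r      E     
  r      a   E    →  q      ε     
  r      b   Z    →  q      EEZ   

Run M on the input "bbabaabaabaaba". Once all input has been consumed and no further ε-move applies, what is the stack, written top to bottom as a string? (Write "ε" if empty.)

(p, bbabaabaabaaba, Z)
  ε-move, top Z: go to r, push Z → (r, bbabaabaabaaba, Z)
  read b, top Z: go to q, push EEZ → (q, babaabaabaaba, EEZ)
  read b, top E: go to r, push E → (r, abaabaabaaba, EEZ)
  read a, top E: go to q, push ε → (q, baabaabaaba, EZ)
  read b, top E: go to r, push E → (r, aabaabaaba, EZ)
  read a, top E: go to q, push ε → (q, abaabaaba, Z)
  ε-move, top Z: go to r, push EEZ → (r, abaabaaba, EEZ)
  read a, top E: go to q, push ε → (q, baabaaba, EZ)
  read b, top E: go to r, push E → (r, aabaaba, EZ)
  read a, top E: go to q, push ε → (q, abaaba, Z)
  ε-move, top Z: go to r, push EEZ → (r, abaaba, EEZ)
  read a, top E: go to q, push ε → (q, baaba, EZ)
  read b, top E: go to r, push E → (r, aaba, EZ)
  read a, top E: go to q, push ε → (q, aba, Z)
  ε-move, top Z: go to r, push EEZ → (r, aba, EEZ)
  read a, top E: go to q, push ε → (q, ba, EZ)
  read b, top E: go to r, push E → (r, a, EZ)
  read a, top E: go to q, push ε → (q, ε, Z)
  ε-move, top Z: go to r, push EEZ → (r, ε, EEZ)
All input consumed in state r with stack EEZ.

EEZ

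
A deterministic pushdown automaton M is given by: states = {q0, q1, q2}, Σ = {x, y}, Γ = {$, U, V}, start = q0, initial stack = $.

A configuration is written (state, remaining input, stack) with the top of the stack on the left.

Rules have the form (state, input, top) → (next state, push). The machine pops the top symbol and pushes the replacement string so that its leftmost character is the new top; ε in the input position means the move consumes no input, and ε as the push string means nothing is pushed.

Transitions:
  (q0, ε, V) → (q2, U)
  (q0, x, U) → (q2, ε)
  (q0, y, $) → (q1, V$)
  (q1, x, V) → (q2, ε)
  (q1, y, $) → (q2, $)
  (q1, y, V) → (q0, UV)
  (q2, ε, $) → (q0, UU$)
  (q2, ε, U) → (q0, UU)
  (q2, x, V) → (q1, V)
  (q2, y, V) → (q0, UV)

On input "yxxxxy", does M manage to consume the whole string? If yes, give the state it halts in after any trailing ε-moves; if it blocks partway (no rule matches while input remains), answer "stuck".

(q0, yxxxxy, $)
  read y, top $: go to q1, push V$ → (q1, xxxxy, V$)
  read x, top V: go to q2, push ε → (q2, xxxy, $)
  ε-move, top $: go to q0, push UU$ → (q0, xxxy, UU$)
  read x, top U: go to q2, push ε → (q2, xxy, U$)
  ε-move, top U: go to q0, push UU → (q0, xxy, UU$)
  read x, top U: go to q2, push ε → (q2, xy, U$)
  ε-move, top U: go to q0, push UU → (q0, xy, UU$)
  read x, top U: go to q2, push ε → (q2, y, U$)
  ε-move, top U: go to q0, push UU → (q0, y, UU$)
No transition for (q0, y, top U); M blocks with input y remaining.

stuck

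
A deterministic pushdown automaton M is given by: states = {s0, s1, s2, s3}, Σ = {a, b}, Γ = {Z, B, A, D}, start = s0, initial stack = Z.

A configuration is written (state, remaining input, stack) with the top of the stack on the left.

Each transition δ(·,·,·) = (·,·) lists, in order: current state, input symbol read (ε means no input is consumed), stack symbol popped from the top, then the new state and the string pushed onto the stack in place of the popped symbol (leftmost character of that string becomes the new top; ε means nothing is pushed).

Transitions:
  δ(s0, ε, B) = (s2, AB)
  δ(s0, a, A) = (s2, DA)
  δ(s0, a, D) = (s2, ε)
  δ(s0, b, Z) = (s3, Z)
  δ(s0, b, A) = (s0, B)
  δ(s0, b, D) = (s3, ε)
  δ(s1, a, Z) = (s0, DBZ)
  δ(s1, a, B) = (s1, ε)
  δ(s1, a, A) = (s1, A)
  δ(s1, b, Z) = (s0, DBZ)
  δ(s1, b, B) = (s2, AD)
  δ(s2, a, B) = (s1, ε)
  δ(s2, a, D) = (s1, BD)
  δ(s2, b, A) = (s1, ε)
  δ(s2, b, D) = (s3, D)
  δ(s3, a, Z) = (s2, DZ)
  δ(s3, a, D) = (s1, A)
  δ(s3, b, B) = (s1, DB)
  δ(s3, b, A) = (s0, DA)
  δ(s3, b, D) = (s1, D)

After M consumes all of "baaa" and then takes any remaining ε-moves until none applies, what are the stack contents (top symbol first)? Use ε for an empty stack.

DZ

(s0, baaa, Z) ⊢ (s3, aaa, Z) ⊢ (s2, aa, DZ) ⊢ (s1, a, BDZ) ⊢ (s1, ε, DZ)
All input consumed in state s1 with stack DZ.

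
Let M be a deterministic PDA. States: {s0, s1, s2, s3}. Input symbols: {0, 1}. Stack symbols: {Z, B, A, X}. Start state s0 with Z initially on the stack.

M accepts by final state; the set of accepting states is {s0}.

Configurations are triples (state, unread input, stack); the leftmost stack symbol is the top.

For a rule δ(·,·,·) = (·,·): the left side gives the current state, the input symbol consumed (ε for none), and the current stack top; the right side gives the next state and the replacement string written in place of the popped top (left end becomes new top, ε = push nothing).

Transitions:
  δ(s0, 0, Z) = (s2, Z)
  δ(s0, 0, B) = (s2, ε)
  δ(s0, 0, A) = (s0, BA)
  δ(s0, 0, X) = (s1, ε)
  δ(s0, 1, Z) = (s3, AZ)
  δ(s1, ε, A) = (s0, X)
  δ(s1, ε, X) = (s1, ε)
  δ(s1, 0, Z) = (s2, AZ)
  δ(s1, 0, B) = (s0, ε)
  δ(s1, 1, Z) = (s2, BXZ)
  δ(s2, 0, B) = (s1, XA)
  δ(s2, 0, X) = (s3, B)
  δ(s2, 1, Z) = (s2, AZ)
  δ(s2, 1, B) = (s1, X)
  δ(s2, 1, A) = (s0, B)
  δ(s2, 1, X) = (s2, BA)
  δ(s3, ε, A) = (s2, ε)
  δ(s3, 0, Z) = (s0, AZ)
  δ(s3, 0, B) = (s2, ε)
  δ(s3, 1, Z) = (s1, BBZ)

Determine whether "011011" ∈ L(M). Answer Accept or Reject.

Accept

(s0, 011011, Z)
  read 0, top Z: go to s2, push Z → (s2, 11011, Z)
  read 1, top Z: go to s2, push AZ → (s2, 1011, AZ)
  read 1, top A: go to s0, push B → (s0, 011, BZ)
  read 0, top B: go to s2, push ε → (s2, 11, Z)
  read 1, top Z: go to s2, push AZ → (s2, 1, AZ)
  read 1, top A: go to s0, push B → (s0, ε, BZ)
All input consumed; state s0 ∈ F.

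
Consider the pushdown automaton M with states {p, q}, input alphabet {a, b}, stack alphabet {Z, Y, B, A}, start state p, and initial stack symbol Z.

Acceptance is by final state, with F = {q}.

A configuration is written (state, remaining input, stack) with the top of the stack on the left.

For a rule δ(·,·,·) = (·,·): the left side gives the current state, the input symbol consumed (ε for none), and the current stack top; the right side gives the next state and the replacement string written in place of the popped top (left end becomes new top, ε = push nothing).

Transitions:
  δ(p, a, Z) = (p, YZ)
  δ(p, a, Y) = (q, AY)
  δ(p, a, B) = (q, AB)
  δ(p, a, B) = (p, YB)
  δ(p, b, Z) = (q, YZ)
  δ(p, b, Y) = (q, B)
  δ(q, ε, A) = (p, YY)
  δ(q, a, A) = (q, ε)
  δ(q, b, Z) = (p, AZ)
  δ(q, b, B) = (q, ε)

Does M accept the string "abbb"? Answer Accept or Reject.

No computation consumes all input and reaches a final state.

Reject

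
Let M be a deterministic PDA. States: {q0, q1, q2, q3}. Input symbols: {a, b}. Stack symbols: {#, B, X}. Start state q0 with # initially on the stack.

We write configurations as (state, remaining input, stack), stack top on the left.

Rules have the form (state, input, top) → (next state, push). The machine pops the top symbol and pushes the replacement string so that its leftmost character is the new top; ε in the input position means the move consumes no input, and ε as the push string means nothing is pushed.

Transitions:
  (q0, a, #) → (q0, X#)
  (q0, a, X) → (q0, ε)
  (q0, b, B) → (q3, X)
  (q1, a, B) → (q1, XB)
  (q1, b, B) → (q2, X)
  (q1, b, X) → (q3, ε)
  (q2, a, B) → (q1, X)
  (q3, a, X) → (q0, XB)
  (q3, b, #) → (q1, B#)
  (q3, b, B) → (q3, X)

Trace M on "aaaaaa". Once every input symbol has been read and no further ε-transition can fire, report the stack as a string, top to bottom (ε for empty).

(q0, aaaaaa, #)
  read a, top #: go to q0, push X# → (q0, aaaaa, X#)
  read a, top X: go to q0, push ε → (q0, aaaa, #)
  read a, top #: go to q0, push X# → (q0, aaa, X#)
  read a, top X: go to q0, push ε → (q0, aa, #)
  read a, top #: go to q0, push X# → (q0, a, X#)
  read a, top X: go to q0, push ε → (q0, ε, #)
All input consumed in state q0 with stack #.

#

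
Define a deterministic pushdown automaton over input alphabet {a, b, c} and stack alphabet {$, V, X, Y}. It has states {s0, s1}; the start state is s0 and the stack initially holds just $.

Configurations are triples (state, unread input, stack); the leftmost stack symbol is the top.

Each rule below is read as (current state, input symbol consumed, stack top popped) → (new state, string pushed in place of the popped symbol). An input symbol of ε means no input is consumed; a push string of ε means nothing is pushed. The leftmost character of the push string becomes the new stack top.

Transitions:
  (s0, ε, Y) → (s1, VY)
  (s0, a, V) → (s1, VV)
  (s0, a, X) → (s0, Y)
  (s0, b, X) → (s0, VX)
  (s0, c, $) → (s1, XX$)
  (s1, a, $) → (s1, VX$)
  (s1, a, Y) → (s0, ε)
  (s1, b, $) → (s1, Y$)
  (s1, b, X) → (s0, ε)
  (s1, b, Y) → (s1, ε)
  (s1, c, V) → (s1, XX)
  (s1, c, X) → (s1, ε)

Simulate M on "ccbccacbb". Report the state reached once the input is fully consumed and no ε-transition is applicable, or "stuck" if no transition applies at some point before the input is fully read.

(s0, ccbccacbb, $) ⊢ (s1, cbccacbb, XX$) ⊢ (s1, bccacbb, X$) ⊢ (s0, ccacbb, $) ⊢ (s1, cacbb, XX$) ⊢ (s1, acbb, X$)
No transition for (s1, a, top X); M blocks with input acbb remaining.

stuck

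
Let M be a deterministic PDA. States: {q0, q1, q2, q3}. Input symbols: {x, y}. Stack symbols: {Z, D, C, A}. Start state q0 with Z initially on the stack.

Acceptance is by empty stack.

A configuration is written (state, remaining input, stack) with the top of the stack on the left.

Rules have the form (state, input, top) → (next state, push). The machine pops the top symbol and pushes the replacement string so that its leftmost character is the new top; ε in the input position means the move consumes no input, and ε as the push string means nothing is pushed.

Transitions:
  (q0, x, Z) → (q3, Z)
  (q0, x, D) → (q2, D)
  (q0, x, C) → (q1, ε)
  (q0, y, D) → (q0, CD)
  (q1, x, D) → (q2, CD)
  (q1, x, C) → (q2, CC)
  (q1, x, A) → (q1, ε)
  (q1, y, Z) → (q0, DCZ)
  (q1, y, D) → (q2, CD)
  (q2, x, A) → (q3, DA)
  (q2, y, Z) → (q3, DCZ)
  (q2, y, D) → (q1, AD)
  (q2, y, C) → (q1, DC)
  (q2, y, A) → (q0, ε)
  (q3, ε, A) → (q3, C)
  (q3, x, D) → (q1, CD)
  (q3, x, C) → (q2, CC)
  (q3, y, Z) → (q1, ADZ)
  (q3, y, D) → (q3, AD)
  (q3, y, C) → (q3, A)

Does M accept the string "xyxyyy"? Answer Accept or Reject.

(q0, xyxyyy, Z) ⊢ (q3, yxyyy, Z) ⊢ (q1, xyyy, ADZ) ⊢ (q1, yyy, DZ) ⊢ (q2, yy, CDZ) ⊢ (q1, y, DCDZ) ⊢ (q2, ε, CDCDZ)
All input consumed; stack is CDCDZ, not empty, and no further ε-move applies.

Reject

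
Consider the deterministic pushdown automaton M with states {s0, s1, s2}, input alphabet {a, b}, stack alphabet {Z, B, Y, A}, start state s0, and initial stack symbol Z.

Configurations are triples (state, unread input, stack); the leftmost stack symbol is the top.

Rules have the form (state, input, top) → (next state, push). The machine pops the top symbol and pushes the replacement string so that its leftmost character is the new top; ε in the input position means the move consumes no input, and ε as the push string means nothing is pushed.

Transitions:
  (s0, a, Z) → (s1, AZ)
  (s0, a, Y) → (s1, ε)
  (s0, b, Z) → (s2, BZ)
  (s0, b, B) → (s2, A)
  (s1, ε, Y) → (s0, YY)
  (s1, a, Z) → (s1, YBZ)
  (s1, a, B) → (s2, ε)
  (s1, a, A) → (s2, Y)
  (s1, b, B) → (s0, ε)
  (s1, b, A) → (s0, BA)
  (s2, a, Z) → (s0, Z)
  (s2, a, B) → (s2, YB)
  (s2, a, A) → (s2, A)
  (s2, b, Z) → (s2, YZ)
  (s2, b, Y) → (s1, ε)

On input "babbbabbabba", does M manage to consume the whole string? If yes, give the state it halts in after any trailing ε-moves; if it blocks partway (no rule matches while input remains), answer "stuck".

s2

(s0, babbbabbabba, Z)
  read b, top Z: go to s2, push BZ → (s2, abbbabbabba, BZ)
  read a, top B: go to s2, push YB → (s2, bbbabbabba, YBZ)
  read b, top Y: go to s1, push ε → (s1, bbabbabba, BZ)
  read b, top B: go to s0, push ε → (s0, babbabba, Z)
  read b, top Z: go to s2, push BZ → (s2, abbabba, BZ)
  read a, top B: go to s2, push YB → (s2, bbabba, YBZ)
  read b, top Y: go to s1, push ε → (s1, babba, BZ)
  read b, top B: go to s0, push ε → (s0, abba, Z)
  read a, top Z: go to s1, push AZ → (s1, bba, AZ)
  read b, top A: go to s0, push BA → (s0, ba, BAZ)
  read b, top B: go to s2, push A → (s2, a, AAZ)
  read a, top A: go to s2, push A → (s2, ε, AAZ)
All input consumed; M is in state s2.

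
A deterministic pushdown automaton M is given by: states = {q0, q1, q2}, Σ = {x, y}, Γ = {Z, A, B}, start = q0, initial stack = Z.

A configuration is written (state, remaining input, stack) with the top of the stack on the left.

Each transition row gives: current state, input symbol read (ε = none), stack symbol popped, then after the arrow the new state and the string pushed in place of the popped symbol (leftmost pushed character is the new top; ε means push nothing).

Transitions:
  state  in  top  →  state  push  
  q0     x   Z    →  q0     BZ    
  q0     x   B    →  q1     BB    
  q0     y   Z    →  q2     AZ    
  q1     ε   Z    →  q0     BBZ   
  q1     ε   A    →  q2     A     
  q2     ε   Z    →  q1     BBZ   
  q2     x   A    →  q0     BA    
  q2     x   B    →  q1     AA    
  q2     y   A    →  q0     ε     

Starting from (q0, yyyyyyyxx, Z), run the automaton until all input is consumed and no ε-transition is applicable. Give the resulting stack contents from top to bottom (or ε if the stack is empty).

BBAZ

(q0, yyyyyyyxx, Z)
  read y, top Z: go to q2, push AZ → (q2, yyyyyyxx, AZ)
  read y, top A: go to q0, push ε → (q0, yyyyyxx, Z)
  read y, top Z: go to q2, push AZ → (q2, yyyyxx, AZ)
  read y, top A: go to q0, push ε → (q0, yyyxx, Z)
  read y, top Z: go to q2, push AZ → (q2, yyxx, AZ)
  read y, top A: go to q0, push ε → (q0, yxx, Z)
  read y, top Z: go to q2, push AZ → (q2, xx, AZ)
  read x, top A: go to q0, push BA → (q0, x, BAZ)
  read x, top B: go to q1, push BB → (q1, ε, BBAZ)
All input consumed in state q1 with stack BBAZ.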